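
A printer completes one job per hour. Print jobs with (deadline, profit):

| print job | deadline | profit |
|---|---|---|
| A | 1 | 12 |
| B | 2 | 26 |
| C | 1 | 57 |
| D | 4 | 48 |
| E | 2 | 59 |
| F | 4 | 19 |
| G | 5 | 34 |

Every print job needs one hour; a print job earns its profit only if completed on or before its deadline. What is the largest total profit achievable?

Sort by profit descending; place each in the latest free slot ≤ its deadline.
Profit order: E=59 C=57 D=48 G=34 B=26 F=19 A=12
Assign: E→slot 2, C→slot 1, D→slot 4, G→slot 5, B skipped, F→slot 3, A skipped.
Slots: [1:C] [2:E] [3:F] [4:D] [5:G]
Profit = 57 + 59 + 19 + 48 + 34 = 217

217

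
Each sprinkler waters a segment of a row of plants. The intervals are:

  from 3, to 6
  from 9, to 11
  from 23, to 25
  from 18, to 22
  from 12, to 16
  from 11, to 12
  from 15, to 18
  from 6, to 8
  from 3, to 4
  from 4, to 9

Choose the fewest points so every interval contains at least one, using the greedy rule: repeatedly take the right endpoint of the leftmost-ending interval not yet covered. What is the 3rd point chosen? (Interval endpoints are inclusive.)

By right end: [3,4]  [3,6]  [6,8]  [4,9]  [9,11]  [11,12]  [12,16]  [15,18]  [18,22]  [23,25]
[3,4] uncovered → point at 4; [6,8] uncovered → point at 8; [9,11] uncovered → point at 11; [12,16] uncovered → point at 16; [18,22] uncovered → point at 22; [23,25] uncovered → point at 25.
Points: 4, 8, 11, 16, 22, 25 (6 total).

11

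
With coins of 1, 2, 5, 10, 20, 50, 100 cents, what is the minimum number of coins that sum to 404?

6

404 = 4×100 + 2×2
Total coins = 4 + 2 = 6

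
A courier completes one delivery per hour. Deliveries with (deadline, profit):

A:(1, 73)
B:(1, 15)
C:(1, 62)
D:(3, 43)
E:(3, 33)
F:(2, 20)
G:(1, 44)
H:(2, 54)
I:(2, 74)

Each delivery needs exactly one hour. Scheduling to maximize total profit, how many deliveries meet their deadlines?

3

By profit: I(d2,74), A(d1,73), C(d1,62), H(d2,54), G(d1,44), D(d3,43), E(d3,33), F(d2,20), B(d1,15)
I→slot 2; A→slot 1; C skipped; H skipped; G skipped; D→slot 3; E skipped; F skipped; B skipped.
3 of 9 scheduled.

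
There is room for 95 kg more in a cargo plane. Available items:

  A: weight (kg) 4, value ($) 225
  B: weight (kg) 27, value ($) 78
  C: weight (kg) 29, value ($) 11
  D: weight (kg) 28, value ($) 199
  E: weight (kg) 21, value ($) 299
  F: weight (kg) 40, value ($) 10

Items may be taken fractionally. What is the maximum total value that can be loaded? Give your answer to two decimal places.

Order: A (225/4=56.25) > E (299/21=14.24) > D (199/28=7.11) > B (78/27=2.89) > C (11/29=0.38) > F (10/40=0.25)
Fill: take A (4 @ 225) → take E (21 @ 299) → take D (28 @ 199) → take B (27 @ 78) → take 15/29 of C → 5.69; 95/95 used.
Total value = 806.69

806.69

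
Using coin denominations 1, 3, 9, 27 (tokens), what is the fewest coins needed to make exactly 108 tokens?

108 = 4×27
Total coins = 4 = 4

4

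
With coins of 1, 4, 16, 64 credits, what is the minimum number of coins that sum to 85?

4

Greedy: take as many of the largest coin as possible, then repeat with the remainder.
85 − 1×64→21 − 1×16→5 − 1×4→1 − 1×1→0
Total coins = 1 + 1 + 1 + 1 = 4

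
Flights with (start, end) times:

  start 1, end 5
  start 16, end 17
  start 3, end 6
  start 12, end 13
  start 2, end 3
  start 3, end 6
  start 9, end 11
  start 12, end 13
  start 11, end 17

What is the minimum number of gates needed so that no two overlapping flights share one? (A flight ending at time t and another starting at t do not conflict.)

3

starts: [1, 2, 3, 3, 9, 11, 12, 12, 16]
ends:   [3, 5, 6, 6, 11, 13, 13, 17, 17]
s1→1 s2→2 e3→1 s3→2 s3→3  — peak 3.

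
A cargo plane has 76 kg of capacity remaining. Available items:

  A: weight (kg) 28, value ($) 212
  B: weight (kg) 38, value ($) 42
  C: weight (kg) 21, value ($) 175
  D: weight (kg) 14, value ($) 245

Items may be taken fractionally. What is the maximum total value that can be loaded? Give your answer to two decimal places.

Ratios (sorted): D 17.50, C 8.33, A 7.57, B 1.11
take D (14 @ 245); take C (21 @ 175); take A (28 @ 212); take 13/38 of B → 14.37. Capacity used 76/76.
Total value = 646.37

646.37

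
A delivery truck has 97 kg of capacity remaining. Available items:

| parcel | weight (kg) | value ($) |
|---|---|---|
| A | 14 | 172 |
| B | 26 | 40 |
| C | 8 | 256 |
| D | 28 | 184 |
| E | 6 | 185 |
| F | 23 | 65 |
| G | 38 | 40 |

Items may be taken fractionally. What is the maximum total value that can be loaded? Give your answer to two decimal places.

889.69

Ratios (sorted): C 32.00, E 30.83, A 12.29, D 6.57, F 2.83, B 1.54, G 1.05
take C (8 @ 256); take E (6 @ 185); take A (14 @ 172); take D (28 @ 184); take F (23 @ 65); take 18/26 of B → 27.69. Capacity used 97/97.
Total value = 889.69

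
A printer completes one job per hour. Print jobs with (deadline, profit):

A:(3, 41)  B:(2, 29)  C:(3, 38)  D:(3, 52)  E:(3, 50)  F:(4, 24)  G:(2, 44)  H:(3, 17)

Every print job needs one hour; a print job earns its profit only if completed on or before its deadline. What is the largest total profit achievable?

170

Profit order: D=52 E=50 G=44 A=41 C=38 B=29 F=24 H=17
Assign: D→slot 3, E→slot 2, G→slot 1, A skipped, C skipped, B skipped, F→slot 4, H skipped.
Slots: [1:G] [2:E] [3:D] [4:F]
Profit = 44 + 50 + 52 + 24 = 170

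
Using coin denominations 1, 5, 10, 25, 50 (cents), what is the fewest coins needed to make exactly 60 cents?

Use the largest denomination that fits, subtract, and repeat.
60 = 1×50 + 1×10
Total coins = 1 + 1 = 2

2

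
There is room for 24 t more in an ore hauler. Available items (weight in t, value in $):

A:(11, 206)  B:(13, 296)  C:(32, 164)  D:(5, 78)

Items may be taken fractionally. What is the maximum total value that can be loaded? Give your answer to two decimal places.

502.00

Ratios (sorted): B 22.77, A 18.73, D 15.60, C 5.12
take B (13 @ 296); take A (11 @ 206). Capacity used 24/24.
Total value = 502.00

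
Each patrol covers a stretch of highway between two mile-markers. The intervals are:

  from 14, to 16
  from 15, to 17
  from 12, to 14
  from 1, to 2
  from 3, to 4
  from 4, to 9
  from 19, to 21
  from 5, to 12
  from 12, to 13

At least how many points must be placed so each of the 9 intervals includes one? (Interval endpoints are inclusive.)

Process intervals by earliest right end; each time one isn't hit yet, stab at its right endpoint.
Sorted: [1,2] [3,4] [4,9] [5,12] [12,13] [12,14] [14,16] [15,17] [19,21]
{[1,2]} hit by 2; {[3,4],[4,9]} hit by 4; {[5,12],[12,13],[12,14]} hit by 12; {[14,16],[15,17]} hit by 16; {[19,21]} hit by 21.
Points: 2, 4, 12, 16, 21 (5 total).

5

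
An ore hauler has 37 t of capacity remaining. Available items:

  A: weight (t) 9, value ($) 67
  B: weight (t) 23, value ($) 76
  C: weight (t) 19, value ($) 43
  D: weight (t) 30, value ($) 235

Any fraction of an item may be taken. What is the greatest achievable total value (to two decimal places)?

287.11

Order: D (235/30=7.83) > A (67/9=7.44) > B (76/23=3.30) > C (43/19=2.26)
Fill: take D (30 @ 235) → take 7/9 of A → 52.11; 37/37 used.
Total value = 287.11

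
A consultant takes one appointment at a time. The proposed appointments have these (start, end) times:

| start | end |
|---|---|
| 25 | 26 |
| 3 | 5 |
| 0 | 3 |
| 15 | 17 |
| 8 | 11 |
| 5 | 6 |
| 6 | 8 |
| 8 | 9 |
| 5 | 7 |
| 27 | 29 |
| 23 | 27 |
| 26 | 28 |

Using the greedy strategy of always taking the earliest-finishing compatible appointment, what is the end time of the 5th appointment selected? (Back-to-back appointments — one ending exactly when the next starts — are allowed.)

By end time: (0,3), (3,5), (5,6), (5,7), (6,8), (8,9), (8,11), (15,17), (25,26), (23,27), (26,28), (27,29).
Pick (0,3); next start ≥ 3 → (3,5); next start ≥ 5 → (5,6); next start ≥ 6 → (6,8); next start ≥ 8 → (8,9); next start ≥ 9 → (15,17); next start ≥ 17 → (25,26); next start ≥ 26 → (26,28).
Selected: (0,3) (3,5) (5,6) (6,8) (8,9) (15,17) (25,26) (26,28)

9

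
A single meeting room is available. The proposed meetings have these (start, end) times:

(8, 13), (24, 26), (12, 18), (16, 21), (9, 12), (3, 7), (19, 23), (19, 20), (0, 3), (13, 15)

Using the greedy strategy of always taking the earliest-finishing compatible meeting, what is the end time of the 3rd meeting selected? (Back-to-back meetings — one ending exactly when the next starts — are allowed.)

Sorted by end: (0,3)  (3,7)  (9,12)  (8,13)  (13,15)  (12,18)  (19,20)  (16,21)  (19,23)  (24,26)
take (0,3); take (3,7); take (9,12); take (13,15); skip (12,18); take (19,20); skip (19,23); take (24,26).
Selected: (0,3) (3,7) (9,12) (13,15) (19,20) (24,26)

12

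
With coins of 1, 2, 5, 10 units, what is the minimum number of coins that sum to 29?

Greedy: take as many of the largest coin as possible, then repeat with the remainder.
29 − 2×10→9 − 1×5→4 − 2×2→0
Total coins = 2 + 1 + 2 = 5

5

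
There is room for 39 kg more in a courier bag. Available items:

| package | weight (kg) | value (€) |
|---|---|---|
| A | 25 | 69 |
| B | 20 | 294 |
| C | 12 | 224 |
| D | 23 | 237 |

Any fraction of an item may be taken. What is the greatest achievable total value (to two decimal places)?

590.13

Ratios (sorted): C 18.67, B 14.70, D 10.30, A 2.76
take C (12 @ 224); take B (20 @ 294); take 7/23 of D → 72.13. Capacity used 39/39.
Total value = 590.13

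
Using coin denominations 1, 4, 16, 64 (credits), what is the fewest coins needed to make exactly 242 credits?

Greedy: take as many of the largest coin as possible, then repeat with the remainder.
242 − 3×64→50 − 3×16→2 − 2×1→0
Total coins = 3 + 3 + 2 = 8

8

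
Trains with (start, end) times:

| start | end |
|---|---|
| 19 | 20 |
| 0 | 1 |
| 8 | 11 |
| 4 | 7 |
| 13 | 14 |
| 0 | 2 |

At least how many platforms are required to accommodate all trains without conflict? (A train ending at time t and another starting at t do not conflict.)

The answer is the maximum number of intervals overlapping at any instant.
starts: [0, 0, 4, 8, 13, 19]
ends:   [1, 2, 7, 11, 14, 20]
s0→1 s0→2  — peak 2.

2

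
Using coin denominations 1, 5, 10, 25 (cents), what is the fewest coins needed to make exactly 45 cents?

3

Use the largest denomination that fits, subtract, and repeat.
45 − 1×25→20 − 2×10→0
Total coins = 1 + 2 = 3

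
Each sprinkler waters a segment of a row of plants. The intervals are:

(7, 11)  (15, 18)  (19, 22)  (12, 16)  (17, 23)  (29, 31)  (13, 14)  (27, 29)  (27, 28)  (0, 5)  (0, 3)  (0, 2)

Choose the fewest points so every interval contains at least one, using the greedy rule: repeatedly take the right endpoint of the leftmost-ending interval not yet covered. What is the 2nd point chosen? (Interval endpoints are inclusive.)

11

By right end: [0,2]  [0,3]  [0,5]  [7,11]  [13,14]  [12,16]  [15,18]  [19,22]  [17,23]  [27,28]  [27,29]  [29,31]
[0,2] uncovered → point at 2; [7,11] uncovered → point at 11; [13,14] uncovered → point at 14; [15,18] uncovered → point at 18; [19,22] uncovered → point at 22; [27,28] uncovered → point at 28; [29,31] uncovered → point at 31.
Points: 2, 11, 14, 18, 22, 28, 31 (7 total).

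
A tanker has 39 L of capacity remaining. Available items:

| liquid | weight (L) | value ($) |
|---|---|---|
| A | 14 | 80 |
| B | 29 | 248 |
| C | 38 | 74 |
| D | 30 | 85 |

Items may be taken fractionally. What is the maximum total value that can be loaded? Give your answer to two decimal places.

305.14

Sort by value per unit weight and fill in that order.
Ratios (sorted): B 8.55, A 5.71, D 2.83, C 1.95
take B (29 @ 248); take 10/14 of A → 57.14. Capacity used 39/39.
Total value = 305.14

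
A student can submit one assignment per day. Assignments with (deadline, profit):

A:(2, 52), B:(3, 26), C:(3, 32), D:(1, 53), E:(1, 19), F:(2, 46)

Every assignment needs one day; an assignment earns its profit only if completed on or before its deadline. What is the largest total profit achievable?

Profit order: D=53 A=52 F=46 C=32 B=26 E=19
Assign: D→slot 1, A→slot 2, F skipped, C→slot 3, B skipped, E skipped.
Slots: [1:D] [2:A] [3:C]
Profit = 53 + 52 + 32 = 137

137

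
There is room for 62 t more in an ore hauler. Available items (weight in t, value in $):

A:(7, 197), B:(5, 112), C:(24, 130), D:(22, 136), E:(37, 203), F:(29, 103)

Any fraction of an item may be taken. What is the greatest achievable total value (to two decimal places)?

Greedy by value/weight ratio, highest first.
Ratios (sorted): A 28.14, B 22.40, D 6.18, E 5.49, C 5.42, F 3.55
take A (7 @ 197); take B (5 @ 112); take D (22 @ 136); take 28/37 of E → 153.62. Capacity used 62/62.
Total value = 598.62

598.62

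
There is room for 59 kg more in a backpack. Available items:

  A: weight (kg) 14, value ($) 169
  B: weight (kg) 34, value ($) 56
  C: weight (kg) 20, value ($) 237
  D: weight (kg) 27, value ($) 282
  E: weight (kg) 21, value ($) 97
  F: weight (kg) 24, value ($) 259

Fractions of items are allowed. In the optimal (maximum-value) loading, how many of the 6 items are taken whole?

Order: A (169/14=12.07) > C (237/20=11.85) > F (259/24=10.79) > D (282/27=10.44) > E (97/21=4.62) > B (56/34=1.65)
Fill: take A (14 @ 169) → take C (20 @ 237) → take F (24 @ 259) → take 1/27 of D → 10.44; 59/59 used.
3 item(s) taken whole; one partial (take 1/27 of D).

3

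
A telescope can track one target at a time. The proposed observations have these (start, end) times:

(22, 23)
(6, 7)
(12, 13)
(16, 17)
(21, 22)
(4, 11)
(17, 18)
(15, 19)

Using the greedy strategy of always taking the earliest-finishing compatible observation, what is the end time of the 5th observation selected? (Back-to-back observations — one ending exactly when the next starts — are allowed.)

Order by finish time; keep every interval that doesn't clash with the previous kept one.
Sorted by end: (6,7)  (4,11)  (12,13)  (16,17)  (17,18)  (15,19)  (21,22)  (22,23)
take (6,7); skip (4,11); take (12,13); take (16,17); take (17,18); skip (15,19); take (21,22); take (22,23).
Selected: (6,7) (12,13) (16,17) (17,18) (21,22) (22,23)

22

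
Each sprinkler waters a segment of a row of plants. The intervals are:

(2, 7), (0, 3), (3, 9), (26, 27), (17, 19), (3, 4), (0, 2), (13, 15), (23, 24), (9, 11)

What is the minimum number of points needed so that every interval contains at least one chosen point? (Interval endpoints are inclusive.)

7

Process intervals by earliest right end; each time one isn't hit yet, stab at its right endpoint.
By right end: [0,2]  [0,3]  [3,4]  [2,7]  [3,9]  [9,11]  [13,15]  [17,19]  [23,24]  [26,27]
[0,2] uncovered → point at 2; [3,4] uncovered → point at 4; [9,11] uncovered → point at 11; [13,15] uncovered → point at 15; [17,19] uncovered → point at 19; [23,24] uncovered → point at 24; [26,27] uncovered → point at 27.
Points: 2, 4, 11, 15, 19, 24, 27 (7 total).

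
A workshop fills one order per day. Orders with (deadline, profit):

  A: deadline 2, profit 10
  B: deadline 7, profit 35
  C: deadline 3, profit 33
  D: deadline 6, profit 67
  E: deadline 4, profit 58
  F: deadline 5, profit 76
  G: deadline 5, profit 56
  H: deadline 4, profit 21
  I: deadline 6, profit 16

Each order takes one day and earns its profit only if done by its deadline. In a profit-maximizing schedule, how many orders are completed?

Sort by profit descending; place each in the latest free slot ≤ its deadline.
Profit order: F=76 D=67 E=58 G=56 B=35 C=33 H=21 I=16 A=10
Assign: F→slot 5, D→slot 6, E→slot 4, G→slot 3, B→slot 7, C→slot 2, H→slot 1, I skipped, A skipped.
Slots: [1:H] [2:C] [3:G] [4:E] [5:F] [6:D] [7:B]
7 of 9 scheduled.

7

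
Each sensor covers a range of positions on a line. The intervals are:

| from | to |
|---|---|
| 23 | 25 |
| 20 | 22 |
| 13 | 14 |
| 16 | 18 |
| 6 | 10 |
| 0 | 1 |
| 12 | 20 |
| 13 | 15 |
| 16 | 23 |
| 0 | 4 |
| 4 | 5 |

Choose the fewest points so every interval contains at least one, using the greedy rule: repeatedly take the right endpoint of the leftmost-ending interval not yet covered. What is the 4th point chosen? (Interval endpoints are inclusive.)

Process intervals by earliest right end; each time one isn't hit yet, stab at its right endpoint.
By right end: [0,1]  [0,4]  [4,5]  [6,10]  [13,14]  [13,15]  [16,18]  [12,20]  [20,22]  [16,23]  [23,25]
[0,1] uncovered → point at 1; [4,5] uncovered → point at 5; [6,10] uncovered → point at 10; [13,14] uncovered → point at 14; [16,18] uncovered → point at 18; [20,22] uncovered → point at 22; [23,25] uncovered → point at 25.
Points: 1, 5, 10, 14, 18, 22, 25 (7 total).

14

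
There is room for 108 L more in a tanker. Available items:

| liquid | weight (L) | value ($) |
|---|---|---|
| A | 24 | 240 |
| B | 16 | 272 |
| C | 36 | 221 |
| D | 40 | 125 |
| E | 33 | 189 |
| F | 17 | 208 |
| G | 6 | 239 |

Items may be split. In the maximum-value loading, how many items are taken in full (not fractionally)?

Order: G (239/6=39.83) > B (272/16=17.00) > F (208/17=12.24) > A (240/24=10.00) > C (221/36=6.14) > E (189/33=5.73) > D (125/40=3.12)
Fill: take G (6 @ 239) → take B (16 @ 272) → take F (17 @ 208) → take A (24 @ 240) → take C (36 @ 221) → take 9/33 of E → 51.55; 108/108 used.
5 item(s) taken whole; one partial (take 9/33 of E).

5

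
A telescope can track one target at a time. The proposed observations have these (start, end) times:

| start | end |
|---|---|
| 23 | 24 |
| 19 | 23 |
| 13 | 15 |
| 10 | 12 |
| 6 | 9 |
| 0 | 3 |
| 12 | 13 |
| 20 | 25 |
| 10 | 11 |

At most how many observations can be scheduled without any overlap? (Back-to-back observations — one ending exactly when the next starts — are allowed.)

7

Order by finish time; keep every interval that doesn't clash with the previous kept one.
Sorted by end: (0,3)  (6,9)  (10,11)  (10,12)  (12,13)  (13,15)  (19,23)  (23,24)  (20,25)
take (0,3); take (6,9); take (10,11); skip (10,12); take (12,13); take (13,15); take (19,23); take (23,24).
Selected 7 observations.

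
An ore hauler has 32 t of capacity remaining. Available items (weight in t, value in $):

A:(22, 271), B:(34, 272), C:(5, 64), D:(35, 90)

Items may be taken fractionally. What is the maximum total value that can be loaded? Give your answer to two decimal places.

Sort by value per unit weight and fill in that order.
Order: C (64/5=12.80) > A (271/22=12.32) > B (272/34=8.00) > D (90/35=2.57)
Fill: take C (5 @ 64) → take A (22 @ 271) → take 5/34 of B → 40.00; 32/32 used.
Total value = 375.00

375.00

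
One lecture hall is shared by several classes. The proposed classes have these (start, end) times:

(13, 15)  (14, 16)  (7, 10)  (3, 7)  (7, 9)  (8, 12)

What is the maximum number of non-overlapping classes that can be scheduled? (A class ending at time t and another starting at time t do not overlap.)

Order by finish time; keep every interval that doesn't clash with the previous kept one.
Sorted by end: (3,7)  (7,9)  (7,10)  (8,12)  (13,15)  (14,16)
take (3,7); take (7,9); skip (8,12); take (13,15).
Selected 3 classes.

3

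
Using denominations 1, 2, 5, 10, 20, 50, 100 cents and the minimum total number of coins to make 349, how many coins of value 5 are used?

1

Greedy: take as many of the largest coin as possible, then repeat with the remainder.
349 − 3×100→49 − 2×20→9 − 1×5→4 − 2×2→0
Count of 5: 1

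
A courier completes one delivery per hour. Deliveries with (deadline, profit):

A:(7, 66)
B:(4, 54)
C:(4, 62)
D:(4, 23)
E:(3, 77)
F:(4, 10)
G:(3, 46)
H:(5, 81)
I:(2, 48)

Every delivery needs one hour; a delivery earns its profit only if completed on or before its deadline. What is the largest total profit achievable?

388

Sort by profit descending; place each in the latest free slot ≤ its deadline.
Profit order: H=81 E=77 A=66 C=62 B=54 I=48 G=46 D=23 F=10
Assign: H→slot 5, E→slot 3, A→slot 7, C→slot 4, B→slot 2, I→slot 1, G skipped, D skipped, F skipped.
Slots: [1:I] [2:B] [3:E] [4:C] [5:H] [7:A]
Profit = 48 + 54 + 77 + 62 + 81 + 66 = 388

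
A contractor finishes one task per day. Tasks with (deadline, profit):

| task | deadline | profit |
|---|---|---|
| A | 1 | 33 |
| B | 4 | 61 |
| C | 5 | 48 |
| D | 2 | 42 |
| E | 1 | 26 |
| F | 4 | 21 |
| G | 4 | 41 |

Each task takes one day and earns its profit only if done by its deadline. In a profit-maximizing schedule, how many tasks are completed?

5

Sort by profit descending; place each in the latest free slot ≤ its deadline.
By profit: B(d4,61), C(d5,48), D(d2,42), G(d4,41), A(d1,33), E(d1,26), F(d4,21)
B→slot 4; C→slot 5; D→slot 2; G→slot 3; A→slot 1; E skipped; F skipped.
5 of 7 scheduled.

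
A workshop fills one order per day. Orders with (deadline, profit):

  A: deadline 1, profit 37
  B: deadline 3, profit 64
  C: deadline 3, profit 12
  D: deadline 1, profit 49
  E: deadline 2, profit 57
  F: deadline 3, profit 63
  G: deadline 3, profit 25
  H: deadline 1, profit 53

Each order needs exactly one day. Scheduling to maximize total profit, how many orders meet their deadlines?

Sort by profit descending; place each in the latest free slot ≤ its deadline.
By profit: B(d3,64), F(d3,63), E(d2,57), H(d1,53), D(d1,49), A(d1,37), G(d3,25), C(d3,12)
B→slot 3; F→slot 2; E→slot 1; H skipped; D skipped; A skipped; G skipped; C skipped.
3 of 8 scheduled.

3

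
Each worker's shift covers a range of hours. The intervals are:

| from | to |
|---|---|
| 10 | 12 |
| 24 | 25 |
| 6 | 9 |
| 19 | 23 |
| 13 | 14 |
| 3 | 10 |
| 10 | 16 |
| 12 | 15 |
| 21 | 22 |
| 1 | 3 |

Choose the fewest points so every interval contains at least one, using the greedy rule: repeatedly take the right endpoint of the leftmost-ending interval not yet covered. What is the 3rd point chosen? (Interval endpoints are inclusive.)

Sort by right endpoint; whenever an interval is uncovered, place a point at its right end.
By right end: [1,3]  [6,9]  [3,10]  [10,12]  [13,14]  [12,15]  [10,16]  [21,22]  [19,23]  [24,25]
[1,3] uncovered → point at 3; [6,9] uncovered → point at 9; [10,12] uncovered → point at 12; [13,14] uncovered → point at 14; [21,22] uncovered → point at 22; [24,25] uncovered → point at 25.
Points: 3, 9, 12, 14, 22, 25 (6 total).

12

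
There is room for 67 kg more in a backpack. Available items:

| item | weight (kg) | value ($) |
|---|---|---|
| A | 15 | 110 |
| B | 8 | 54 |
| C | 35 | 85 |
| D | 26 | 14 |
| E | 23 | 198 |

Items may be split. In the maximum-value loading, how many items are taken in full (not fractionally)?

3

Sort by value per unit weight and fill in that order.
Order: E (198/23=8.61) > A (110/15=7.33) > B (54/8=6.75) > C (85/35=2.43) > D (14/26=0.54)
Fill: take E (23 @ 198) → take A (15 @ 110) → take B (8 @ 54) → take 21/35 of C → 51.00; 67/67 used.
3 item(s) taken whole; one partial (take 21/35 of C).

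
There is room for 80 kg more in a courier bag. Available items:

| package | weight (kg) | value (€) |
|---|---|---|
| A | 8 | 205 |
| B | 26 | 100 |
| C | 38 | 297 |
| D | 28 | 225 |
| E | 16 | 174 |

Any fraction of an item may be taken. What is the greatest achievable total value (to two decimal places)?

822.84

Greedy by value/weight ratio, highest first.
Ratios (sorted): A 25.62, E 10.88, D 8.04, C 7.82, B 3.85
take A (8 @ 205); take E (16 @ 174); take D (28 @ 225); take 28/38 of C → 218.84. Capacity used 80/80.
Total value = 822.84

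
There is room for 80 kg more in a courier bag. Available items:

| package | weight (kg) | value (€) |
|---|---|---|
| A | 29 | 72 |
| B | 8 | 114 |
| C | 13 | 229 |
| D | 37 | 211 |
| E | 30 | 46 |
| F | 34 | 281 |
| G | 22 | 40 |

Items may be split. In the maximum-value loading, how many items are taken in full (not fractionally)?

3

Sort by value per unit weight and fill in that order.
Ratios (sorted): C 17.62, B 14.25, F 8.26, D 5.70, A 2.48, G 1.82, E 1.53
take C (13 @ 229); take B (8 @ 114); take F (34 @ 281); take 25/37 of D → 142.57. Capacity used 80/80.
3 item(s) taken whole; one partial (take 25/37 of D).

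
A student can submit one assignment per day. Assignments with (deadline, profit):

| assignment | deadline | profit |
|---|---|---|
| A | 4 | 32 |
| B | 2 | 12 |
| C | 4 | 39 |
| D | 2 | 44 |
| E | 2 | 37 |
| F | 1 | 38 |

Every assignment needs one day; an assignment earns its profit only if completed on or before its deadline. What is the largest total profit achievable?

By profit: D(d2,44), C(d4,39), F(d1,38), E(d2,37), A(d4,32), B(d2,12)
D→slot 2; C→slot 4; F→slot 1; E skipped; A→slot 3; B skipped.
Profit = 38 + 44 + 32 + 39 = 153

153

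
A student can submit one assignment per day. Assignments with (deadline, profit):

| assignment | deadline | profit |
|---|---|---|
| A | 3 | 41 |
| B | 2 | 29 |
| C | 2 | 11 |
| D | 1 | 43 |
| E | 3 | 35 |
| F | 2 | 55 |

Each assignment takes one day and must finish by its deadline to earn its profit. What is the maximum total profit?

Sort by profit descending; place each in the latest free slot ≤ its deadline.
By profit: F(d2,55), D(d1,43), A(d3,41), E(d3,35), B(d2,29), C(d2,11)
F→slot 2; D→slot 1; A→slot 3; E skipped; B skipped; C skipped.
Profit = 43 + 55 + 41 = 139

139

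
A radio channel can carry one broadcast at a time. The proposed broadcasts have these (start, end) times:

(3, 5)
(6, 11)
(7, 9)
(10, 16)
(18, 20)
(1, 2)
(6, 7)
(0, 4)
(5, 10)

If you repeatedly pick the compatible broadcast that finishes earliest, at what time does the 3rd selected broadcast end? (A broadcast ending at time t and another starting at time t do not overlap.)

Greedy by earliest finish: after sorting by end time, pick each interval compatible with the last pick.
By end time: (1,2), (0,4), (3,5), (6,7), (7,9), (5,10), (6,11), (10,16), (18,20).
Pick (1,2); next start ≥ 2 → (3,5); next start ≥ 5 → (6,7); next start ≥ 7 → (7,9); next start ≥ 9 → (10,16); next start ≥ 16 → (18,20).
Selected: (1,2) (3,5) (6,7) (7,9) (10,16) (18,20)

7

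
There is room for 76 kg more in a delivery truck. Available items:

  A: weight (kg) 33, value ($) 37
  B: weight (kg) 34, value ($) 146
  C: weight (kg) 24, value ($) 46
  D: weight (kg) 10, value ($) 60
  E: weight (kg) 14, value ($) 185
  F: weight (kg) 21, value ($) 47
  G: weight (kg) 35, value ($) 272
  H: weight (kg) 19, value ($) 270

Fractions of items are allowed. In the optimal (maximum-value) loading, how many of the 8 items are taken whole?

3

Greedy by value/weight ratio, highest first.
Ratios (sorted): H 14.21, E 13.21, G 7.77, D 6.00, B 4.29, F 2.24, C 1.92, A 1.12
take H (19 @ 270); take E (14 @ 185); take G (35 @ 272); take 8/10 of D → 48.00. Capacity used 76/76.
3 item(s) taken whole; one partial (take 8/10 of D).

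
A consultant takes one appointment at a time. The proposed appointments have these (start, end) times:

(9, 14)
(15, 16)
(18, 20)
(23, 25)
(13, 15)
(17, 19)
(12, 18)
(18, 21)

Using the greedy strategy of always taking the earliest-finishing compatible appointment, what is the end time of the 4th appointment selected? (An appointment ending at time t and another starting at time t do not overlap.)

25

Sort by end time and greedily take each interval whose start is ≥ the last chosen end.
Sorted by end: (9,14)  (13,15)  (15,16)  (12,18)  (17,19)  (18,20)  (18,21)  (23,25)
take (9,14); take (15,16); take (17,19); skip (18,20); take (23,25).
Selected: (9,14) (15,16) (17,19) (23,25)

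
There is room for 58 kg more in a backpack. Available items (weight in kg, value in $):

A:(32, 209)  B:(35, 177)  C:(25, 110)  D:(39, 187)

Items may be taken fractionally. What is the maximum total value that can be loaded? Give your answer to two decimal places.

Greedy by value/weight ratio, highest first.
Ratios (sorted): A 6.53, B 5.06, D 4.79, C 4.40
take A (32 @ 209); take 26/35 of B → 131.49. Capacity used 58/58.
Total value = 340.49

340.49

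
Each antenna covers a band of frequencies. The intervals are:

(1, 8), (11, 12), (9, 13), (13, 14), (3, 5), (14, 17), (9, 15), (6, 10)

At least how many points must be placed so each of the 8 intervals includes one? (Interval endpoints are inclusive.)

Process intervals by earliest right end; each time one isn't hit yet, stab at its right endpoint.
Sorted: [3,5] [1,8] [6,10] [11,12] [9,13] [13,14] [9,15] [14,17]
{[3,5],[1,8]} hit by 5; {[6,10]} hit by 10; {[11,12],[9,13]} hit by 12; {[13,14],[9,15],[14,17]} hit by 14.
Points: 5, 10, 12, 14 (4 total).

4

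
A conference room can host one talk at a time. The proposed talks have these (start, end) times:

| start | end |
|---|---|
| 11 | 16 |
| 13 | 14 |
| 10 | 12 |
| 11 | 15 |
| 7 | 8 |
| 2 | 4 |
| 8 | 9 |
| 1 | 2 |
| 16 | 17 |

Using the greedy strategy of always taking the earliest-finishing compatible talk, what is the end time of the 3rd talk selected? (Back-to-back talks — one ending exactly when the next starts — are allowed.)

8

Order by finish time; keep every interval that doesn't clash with the previous kept one.
By end time: (1,2), (2,4), (7,8), (8,9), (10,12), (13,14), (11,15), (11,16), (16,17).
Pick (1,2); next start ≥ 2 → (2,4); next start ≥ 4 → (7,8); next start ≥ 8 → (8,9); next start ≥ 9 → (10,12); next start ≥ 12 → (13,14); next start ≥ 14 → (16,17).
Selected: (1,2) (2,4) (7,8) (8,9) (10,12) (13,14) (16,17)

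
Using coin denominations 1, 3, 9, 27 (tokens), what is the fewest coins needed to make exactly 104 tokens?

8

Greedy: take as many of the largest coin as possible, then repeat with the remainder.
104 = 3×27 + 2×9 + 1×3 + 2×1
Total coins = 3 + 2 + 1 + 2 = 8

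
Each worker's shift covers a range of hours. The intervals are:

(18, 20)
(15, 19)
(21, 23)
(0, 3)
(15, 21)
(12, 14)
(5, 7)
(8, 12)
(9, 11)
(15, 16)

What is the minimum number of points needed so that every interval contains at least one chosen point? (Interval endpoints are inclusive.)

Sort by right endpoint; whenever an interval is uncovered, place a point at its right end.
By right end: [0,3]  [5,7]  [9,11]  [8,12]  [12,14]  [15,16]  [15,19]  [18,20]  [15,21]  [21,23]
[0,3] uncovered → point at 3; [5,7] uncovered → point at 7; [9,11] uncovered → point at 11; [12,14] uncovered → point at 14; [15,16] uncovered → point at 16; [18,20] uncovered → point at 20; [21,23] uncovered → point at 23.
Points: 3, 7, 11, 14, 16, 20, 23 (7 total).

7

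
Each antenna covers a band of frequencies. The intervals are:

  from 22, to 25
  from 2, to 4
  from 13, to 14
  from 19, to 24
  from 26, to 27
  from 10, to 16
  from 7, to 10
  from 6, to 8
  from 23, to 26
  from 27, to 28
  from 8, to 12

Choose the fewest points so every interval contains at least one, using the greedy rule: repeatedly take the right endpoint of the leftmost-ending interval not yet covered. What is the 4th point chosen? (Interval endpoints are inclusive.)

24

Sort by right endpoint; whenever an interval is uncovered, place a point at its right end.
Sorted: [2,4] [6,8] [7,10] [8,12] [13,14] [10,16] [19,24] [22,25] [23,26] [26,27] [27,28]
{[2,4]} hit by 4; {[6,8],[7,10],[8,12]} hit by 8; {[13,14],[10,16]} hit by 14; {[19,24],[22,25],[23,26]} hit by 24; {[26,27],[27,28]} hit by 27.
Points: 4, 8, 14, 24, 27 (5 total).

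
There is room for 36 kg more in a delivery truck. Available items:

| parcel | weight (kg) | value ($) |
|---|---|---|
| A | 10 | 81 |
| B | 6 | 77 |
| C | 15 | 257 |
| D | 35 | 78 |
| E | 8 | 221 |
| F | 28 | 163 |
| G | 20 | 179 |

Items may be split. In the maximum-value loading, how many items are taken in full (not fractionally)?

Order: E (221/8=27.62) > C (257/15=17.13) > B (77/6=12.83) > G (179/20=8.95) > A (81/10=8.10) > F (163/28=5.82) > D (78/35=2.23)
Fill: take E (8 @ 221) → take C (15 @ 257) → take B (6 @ 77) → take 7/20 of G → 62.65; 36/36 used.
3 item(s) taken whole; one partial (take 7/20 of G).

3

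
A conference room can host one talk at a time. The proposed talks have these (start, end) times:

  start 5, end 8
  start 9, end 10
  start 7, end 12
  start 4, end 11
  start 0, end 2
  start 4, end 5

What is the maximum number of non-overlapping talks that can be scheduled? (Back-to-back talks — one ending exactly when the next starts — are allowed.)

4

Sorted by end: (0,2)  (4,5)  (5,8)  (9,10)  (4,11)  (7,12)
take (0,2); take (4,5); take (5,8); take (9,10).
Selected 4 talks.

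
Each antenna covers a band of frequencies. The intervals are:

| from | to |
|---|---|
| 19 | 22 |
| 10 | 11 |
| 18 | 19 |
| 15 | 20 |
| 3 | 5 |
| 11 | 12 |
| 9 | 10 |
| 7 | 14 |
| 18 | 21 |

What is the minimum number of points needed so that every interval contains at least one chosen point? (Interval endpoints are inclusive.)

By right end: [3,5]  [9,10]  [10,11]  [11,12]  [7,14]  [18,19]  [15,20]  [18,21]  [19,22]
[3,5] uncovered → point at 5; [9,10] uncovered → point at 10; [11,12] uncovered → point at 12; [18,19] uncovered → point at 19.
Points: 5, 10, 12, 19 (4 total).

4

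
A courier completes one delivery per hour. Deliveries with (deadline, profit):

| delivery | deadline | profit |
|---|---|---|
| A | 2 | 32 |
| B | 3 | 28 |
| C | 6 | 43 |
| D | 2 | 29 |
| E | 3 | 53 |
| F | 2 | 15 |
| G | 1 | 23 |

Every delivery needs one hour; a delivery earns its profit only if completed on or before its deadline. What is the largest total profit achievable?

157

Sort by profit descending; place each in the latest free slot ≤ its deadline.
Profit order: E=53 C=43 A=32 D=29 B=28 G=23 F=15
Assign: E→slot 3, C→slot 6, A→slot 2, D→slot 1, B skipped, G skipped, F skipped.
Slots: [1:D] [2:A] [3:E] [6:C]
Profit = 29 + 32 + 53 + 43 = 157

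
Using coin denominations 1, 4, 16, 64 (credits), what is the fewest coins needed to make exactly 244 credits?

244 = 3×64 + 3×16 + 1×4
Total coins = 3 + 3 + 1 = 7

7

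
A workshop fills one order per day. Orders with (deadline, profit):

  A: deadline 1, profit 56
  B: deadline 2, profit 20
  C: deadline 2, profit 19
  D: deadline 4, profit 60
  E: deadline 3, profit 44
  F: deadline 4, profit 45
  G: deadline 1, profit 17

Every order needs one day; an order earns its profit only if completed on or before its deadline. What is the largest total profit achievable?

205

Take jobs in profit order; each goes to the latest open slot no later than its deadline.
By profit: D(d4,60), A(d1,56), F(d4,45), E(d3,44), B(d2,20), C(d2,19), G(d1,17)
D→slot 4; A→slot 1; F→slot 3; E→slot 2; B skipped; C skipped; G skipped.
Profit = 56 + 44 + 45 + 60 = 205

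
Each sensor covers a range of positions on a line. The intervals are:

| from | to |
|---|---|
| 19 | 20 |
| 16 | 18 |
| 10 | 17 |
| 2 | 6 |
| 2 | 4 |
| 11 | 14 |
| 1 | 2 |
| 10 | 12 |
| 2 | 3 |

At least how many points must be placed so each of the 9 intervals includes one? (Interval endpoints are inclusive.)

4

Process intervals by earliest right end; each time one isn't hit yet, stab at its right endpoint.
By right end: [1,2]  [2,3]  [2,4]  [2,6]  [10,12]  [11,14]  [10,17]  [16,18]  [19,20]
[1,2] uncovered → point at 2; [10,12] uncovered → point at 12; [16,18] uncovered → point at 18; [19,20] uncovered → point at 20.
Points: 2, 12, 18, 20 (4 total).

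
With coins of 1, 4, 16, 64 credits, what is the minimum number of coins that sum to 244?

Use the largest denomination that fits, subtract, and repeat.
244 − 3×64→52 − 3×16→4 − 1×4→0
Total coins = 3 + 3 + 1 = 7

7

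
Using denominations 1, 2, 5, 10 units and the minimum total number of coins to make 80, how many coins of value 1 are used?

0

Greedy: take as many of the largest coin as possible, then repeat with the remainder.
80 = 8×10
Count of 1: 0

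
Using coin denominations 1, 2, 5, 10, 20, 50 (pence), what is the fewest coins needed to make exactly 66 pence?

4

66 = 1×50 + 1×10 + 1×5 + 1×1
Total coins = 1 + 1 + 1 + 1 = 4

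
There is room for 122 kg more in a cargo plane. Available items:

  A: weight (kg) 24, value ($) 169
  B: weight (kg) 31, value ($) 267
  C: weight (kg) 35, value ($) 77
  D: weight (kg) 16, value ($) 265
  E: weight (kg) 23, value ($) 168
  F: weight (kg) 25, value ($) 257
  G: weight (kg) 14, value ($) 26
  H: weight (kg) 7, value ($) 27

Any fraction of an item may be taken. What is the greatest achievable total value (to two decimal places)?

1137.57

Greedy by value/weight ratio, highest first.
Ratios (sorted): D 16.56, F 10.28, B 8.61, E 7.30, A 7.04, H 3.86, C 2.20, G 1.86
take D (16 @ 265); take F (25 @ 257); take B (31 @ 267); take E (23 @ 168); take A (24 @ 169); take 3/7 of H → 11.57. Capacity used 122/122.
Total value = 1137.57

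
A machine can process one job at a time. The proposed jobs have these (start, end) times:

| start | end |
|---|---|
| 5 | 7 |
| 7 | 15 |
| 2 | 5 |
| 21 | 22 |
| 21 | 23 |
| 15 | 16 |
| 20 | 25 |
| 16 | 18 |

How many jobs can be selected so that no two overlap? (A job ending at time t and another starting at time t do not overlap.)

Order by finish time; keep every interval that doesn't clash with the previous kept one.
By end time: (2,5), (5,7), (7,15), (15,16), (16,18), (21,22), (21,23), (20,25).
Pick (2,5); next start ≥ 5 → (5,7); next start ≥ 7 → (7,15); next start ≥ 15 → (15,16); next start ≥ 16 → (16,18); next start ≥ 18 → (21,22).
Selected 6 jobs.

6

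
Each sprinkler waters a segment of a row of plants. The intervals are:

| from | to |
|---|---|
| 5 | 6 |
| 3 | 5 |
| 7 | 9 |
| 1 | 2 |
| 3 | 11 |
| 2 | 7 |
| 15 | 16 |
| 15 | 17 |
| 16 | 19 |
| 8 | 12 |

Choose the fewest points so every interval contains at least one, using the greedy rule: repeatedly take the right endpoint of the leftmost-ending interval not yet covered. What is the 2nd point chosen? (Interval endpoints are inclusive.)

5

Process intervals by earliest right end; each time one isn't hit yet, stab at its right endpoint.
Sorted: [1,2] [3,5] [5,6] [2,7] [7,9] [3,11] [8,12] [15,16] [15,17] [16,19]
{[1,2]} hit by 2; {[3,5],[5,6],[2,7]} hit by 5; {[7,9],[3,11],[8,12]} hit by 9; {[15,16],[15,17],[16,19]} hit by 16.
Points: 2, 5, 9, 16 (4 total).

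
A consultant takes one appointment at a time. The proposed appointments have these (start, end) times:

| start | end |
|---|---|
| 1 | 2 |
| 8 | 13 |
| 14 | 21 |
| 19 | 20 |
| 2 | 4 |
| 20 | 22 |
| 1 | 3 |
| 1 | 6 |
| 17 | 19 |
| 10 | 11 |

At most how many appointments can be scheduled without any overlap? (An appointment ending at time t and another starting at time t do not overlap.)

6

Greedy by earliest finish: after sorting by end time, pick each interval compatible with the last pick.
By end time: (1,2), (1,3), (2,4), (1,6), (10,11), (8,13), (17,19), (19,20), (14,21), (20,22).
Pick (1,2); next start ≥ 2 → (2,4); next start ≥ 4 → (10,11); next start ≥ 11 → (17,19); next start ≥ 19 → (19,20); next start ≥ 20 → (20,22).
Selected 6 appointments.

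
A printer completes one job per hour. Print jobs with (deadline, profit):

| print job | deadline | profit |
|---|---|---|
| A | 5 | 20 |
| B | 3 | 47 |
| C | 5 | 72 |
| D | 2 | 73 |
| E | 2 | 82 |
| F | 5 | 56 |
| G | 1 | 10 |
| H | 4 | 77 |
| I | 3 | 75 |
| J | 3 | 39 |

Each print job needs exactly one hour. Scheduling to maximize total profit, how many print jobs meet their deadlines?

5

Take jobs in profit order; each goes to the latest open slot no later than its deadline.
Profit order: E=82 H=77 I=75 D=73 C=72 F=56 B=47 J=39 A=20 G=10
Assign: E→slot 2, H→slot 4, I→slot 3, D→slot 1, C→slot 5, F skipped, B skipped, J skipped, A skipped, G skipped.
Slots: [1:D] [2:E] [3:I] [4:H] [5:C]
5 of 10 scheduled.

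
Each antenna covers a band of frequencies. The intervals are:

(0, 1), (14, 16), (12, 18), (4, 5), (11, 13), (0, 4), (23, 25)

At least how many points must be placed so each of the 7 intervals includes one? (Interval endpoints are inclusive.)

5

Process intervals by earliest right end; each time one isn't hit yet, stab at its right endpoint.
By right end: [0,1]  [0,4]  [4,5]  [11,13]  [14,16]  [12,18]  [23,25]
[0,1] uncovered → point at 1; [4,5] uncovered → point at 5; [11,13] uncovered → point at 13; [14,16] uncovered → point at 16; [23,25] uncovered → point at 25.
Points: 1, 5, 13, 16, 25 (5 total).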